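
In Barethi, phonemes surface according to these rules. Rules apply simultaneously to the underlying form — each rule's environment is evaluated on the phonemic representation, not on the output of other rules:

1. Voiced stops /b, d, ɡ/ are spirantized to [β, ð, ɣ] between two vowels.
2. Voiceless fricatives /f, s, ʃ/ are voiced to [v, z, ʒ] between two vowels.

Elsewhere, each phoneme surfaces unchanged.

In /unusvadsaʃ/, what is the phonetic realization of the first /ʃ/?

[ʃ]

/ʃ/ — word-final; rule 2 does not apply here → [ʃ].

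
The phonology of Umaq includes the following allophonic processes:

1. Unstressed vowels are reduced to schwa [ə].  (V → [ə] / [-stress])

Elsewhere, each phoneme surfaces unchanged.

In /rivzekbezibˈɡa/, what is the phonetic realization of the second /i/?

[ə]

/i/ (between /z/ and /b/): in an unstressed syllable, so rule 1 applies → [ə].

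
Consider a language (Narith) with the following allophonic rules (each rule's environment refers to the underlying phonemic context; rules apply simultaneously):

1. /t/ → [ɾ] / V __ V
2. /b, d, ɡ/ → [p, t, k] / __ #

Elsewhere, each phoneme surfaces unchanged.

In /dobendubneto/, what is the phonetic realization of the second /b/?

[b]

/b/ — between /u/ and /n/; rule 2 does not apply here → [b].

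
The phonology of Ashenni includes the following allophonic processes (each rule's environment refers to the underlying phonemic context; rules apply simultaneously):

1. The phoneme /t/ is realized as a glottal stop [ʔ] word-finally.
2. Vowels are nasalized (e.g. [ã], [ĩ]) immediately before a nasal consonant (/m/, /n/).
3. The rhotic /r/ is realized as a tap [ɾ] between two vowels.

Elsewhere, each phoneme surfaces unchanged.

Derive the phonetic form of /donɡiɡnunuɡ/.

[dõnɡiɡnũnuɡ]

/d/ — not in any rule's target class → [d].
/o/ (between /d/ and /n/) occurs before a nasal consonant → [õ] by rule 2.
/n/ (between /o/ and /ɡ/) is unaffected → [n].
/ɡ/ — not in any rule's target class → [ɡ].
/i/ (between /ɡ/ and /ɡ/) is in the target of rule 2 but the environment (before a nasal consonant) is not met → [i].
/ɡ/ stays [ɡ].
/n/ (between /ɡ/ and /u/): no rule targets it → [n].
/u/ — between /n/ and /n/, before a nasal consonant — surfaces as [ũ] (rule 2).
/n/ stays [n].
/u/ (between /n/ and /ɡ/) fails the environment for rule 2, so it stays [u].
/ɡ/ (word-final): no rule targets it → [ɡ].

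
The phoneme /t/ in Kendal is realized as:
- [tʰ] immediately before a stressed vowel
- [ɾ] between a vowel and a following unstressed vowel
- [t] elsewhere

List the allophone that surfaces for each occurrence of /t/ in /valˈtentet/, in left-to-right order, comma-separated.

[tʰ], [t], [t]

Occurrence 1 (position 4): immediately before a stressed vowel → [tʰ].
Occurrence 2 (position 7): no conditioning environment matches → elsewhere allophone [t].
Occurrence 3 (position 9): no conditioning environment matches → elsewhere allophone [t].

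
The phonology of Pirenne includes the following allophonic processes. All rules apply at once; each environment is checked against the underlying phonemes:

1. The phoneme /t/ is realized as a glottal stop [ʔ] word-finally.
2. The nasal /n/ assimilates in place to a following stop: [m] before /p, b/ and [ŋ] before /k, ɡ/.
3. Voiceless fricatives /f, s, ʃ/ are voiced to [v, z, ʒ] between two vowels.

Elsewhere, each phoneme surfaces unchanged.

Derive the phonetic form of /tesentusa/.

[tezentuza]

/t/ (word-initial) is in the target of rule 1 but the environment (word-finally) is not met → [t].
/e/ (between /t/ and /s/): no rule targets it → [e].
Rule 3 applies to /s/ (between /e/ and /e/: between two vowels) → [z].
/e/ (between /s/ and /n/) is unaffected → [e].
/n/ (between /e/ and /t/): rule 2 targets it, but not before a labial or velar stop → unchanged [n].
/t/ — between /n/ and /u/; rule 1 does not apply here → [t].
/u/ stays [u].
/s/ meets the environment for rule 3 (between two vowels) → [z].
/a/ — not in any rule's target class → [a].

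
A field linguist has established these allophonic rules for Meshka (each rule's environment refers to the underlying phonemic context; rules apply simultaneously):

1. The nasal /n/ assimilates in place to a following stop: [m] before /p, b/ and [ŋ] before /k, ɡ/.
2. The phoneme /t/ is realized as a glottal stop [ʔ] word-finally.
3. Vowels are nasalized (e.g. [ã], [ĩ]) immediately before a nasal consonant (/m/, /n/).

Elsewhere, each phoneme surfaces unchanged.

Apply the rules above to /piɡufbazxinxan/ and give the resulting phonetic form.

/p/ (word-initial) is unaffected → [p].
/i/ (between /p/ and /ɡ/) is in the target of rule 3 but the environment (before a nasal consonant) is not met → [i].
/ɡ/ (between /i/ and /u/): no rule targets it → [ɡ].
/u/ — between /ɡ/ and /f/; rule 3 does not apply here → [u].
/f/ — not in any rule's target class → [f].
/b/ (between /f/ and /a/) is unaffected → [b].
/a/ (between /b/ and /z/) is in the target of rule 3 but the environment (before a nasal consonant) is not met → [a].
/z/ — not in any rule's target class → [z].
/x/ (between /z/ and /i/) is unaffected → [x].
/i/ (between /x/ and /n/) occurs before a nasal consonant → [ĩ] by rule 3.
/n/ (between /i/ and /x/) fails the environment for rule 1, so it stays [n].
/x/ (between /n/ and /a/): no rule targets it → [x].
/a/ (between /x/ and /n/) occurs before a nasal consonant → [ã] by rule 3.
/n/ (word-final) fails the environment for rule 1, so it stays [n].

[piɡufbazxĩnxãn]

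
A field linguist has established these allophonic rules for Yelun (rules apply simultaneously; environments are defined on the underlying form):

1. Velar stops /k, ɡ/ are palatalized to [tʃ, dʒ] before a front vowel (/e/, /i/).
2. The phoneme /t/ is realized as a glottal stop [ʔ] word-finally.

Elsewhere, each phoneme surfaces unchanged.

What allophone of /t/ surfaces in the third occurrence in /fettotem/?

/t/ — between /o/ and /e/; rule 2 does not apply here → [t].

[t]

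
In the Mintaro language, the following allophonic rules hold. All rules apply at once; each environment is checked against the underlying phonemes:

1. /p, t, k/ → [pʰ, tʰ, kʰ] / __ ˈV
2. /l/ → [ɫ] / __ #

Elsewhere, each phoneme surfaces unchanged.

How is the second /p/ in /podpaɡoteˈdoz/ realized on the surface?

[p]

/p/ (between /d/ and /a/) fails the environment for rule 1, so it stays [p].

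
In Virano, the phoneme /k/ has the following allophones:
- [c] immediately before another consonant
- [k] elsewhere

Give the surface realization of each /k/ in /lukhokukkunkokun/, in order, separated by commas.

[c], [k], [c], [k], [k], [k]

Occurrence 1 (position 3): immediately before another consonant → [c].
Occurrence 2 (position 6): no conditioning environment matches → elsewhere allophone [k].
Occurrence 3 (position 8): immediately before another consonant → [c].
Occurrence 4 (position 9): no conditioning environment matches → elsewhere allophone [k].
Occurrence 5 (position 12): no conditioning environment matches → elsewhere allophone [k].
Occurrence 6 (position 14): no conditioning environment matches → elsewhere allophone [k].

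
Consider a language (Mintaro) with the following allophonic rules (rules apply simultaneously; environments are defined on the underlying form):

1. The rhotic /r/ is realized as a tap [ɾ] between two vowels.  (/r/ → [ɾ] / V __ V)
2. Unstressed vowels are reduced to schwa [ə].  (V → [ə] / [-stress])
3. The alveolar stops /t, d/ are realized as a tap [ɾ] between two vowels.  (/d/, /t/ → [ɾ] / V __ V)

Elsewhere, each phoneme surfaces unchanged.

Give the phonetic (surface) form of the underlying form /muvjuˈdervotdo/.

[məvjəˈɾervətdə]

/m/ stays [m].
/u/ (between /m/ and /v/) occurs in an unstressed syllable → [ə] by rule 2.
/v/ (between /u/ and /j/): no rule targets it → [v].
/j/ stays [j].
Rule 2 applies to /u/ (between /j/ and /d/: in an unstressed syllable) → [ə].
/d/ (between /u/ and /e/) occurs between two vowels → [ɾ] by rule 3.
/e/ (between /d/ and /r/) fails the environment for rule 2, so it stays [e].
/r/ — between /e/ and /v/; rule 1 does not apply here → [r].
/v/ stays [v].
/o/ — between /v/ and /t/, in an unstressed syllable — surfaces as [ə] (rule 2).
/t/ — between /o/ and /d/; rule 3 does not apply here → [t].
/d/ (between /t/ and /o/): rule 3 targets it, but not between two vowels → unchanged [d].
/o/ (word-final) occurs in an unstressed syllable → [ə] by rule 2.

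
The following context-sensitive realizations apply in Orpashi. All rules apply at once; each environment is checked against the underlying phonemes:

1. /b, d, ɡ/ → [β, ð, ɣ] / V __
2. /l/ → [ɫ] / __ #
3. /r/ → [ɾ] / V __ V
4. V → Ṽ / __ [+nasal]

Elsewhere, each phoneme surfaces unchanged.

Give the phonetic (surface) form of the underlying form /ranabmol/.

[rãnaβmoɫ]

/r/ (word-initial) is in the target of rule 3 but the environment (between two vowels) is not met → [r].
Rule 4 applies to /a/ (between /r/ and /n/: before a nasal consonant) → [ã].
/n/ — not in any rule's target class → [n].
/a/ — between /n/ and /b/; rule 4 does not apply here → [a].
Rule 1 applies to /b/ (between /a/ and /m/: immediately after a vowel) → [β].
/m/ (between /b/ and /o/) is unaffected → [m].
/o/ — between /m/ and /l/; rule 4 does not apply here → [o].
/l/ (word-final) occurs word-finally → [ɫ] by rule 2.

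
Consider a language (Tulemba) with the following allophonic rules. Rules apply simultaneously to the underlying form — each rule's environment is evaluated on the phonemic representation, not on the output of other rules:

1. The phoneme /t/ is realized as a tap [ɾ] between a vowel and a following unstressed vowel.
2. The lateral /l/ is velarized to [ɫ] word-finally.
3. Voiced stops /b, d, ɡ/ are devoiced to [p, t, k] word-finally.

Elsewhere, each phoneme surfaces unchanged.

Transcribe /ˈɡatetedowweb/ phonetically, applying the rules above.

[ˈɡaɾeɾedowwep]

/ɡ/ (word-initial): rule 3 targets it, but not word-finally → unchanged [ɡ].
/a/ — not in any rule's target class → [a].
/t/ meets the environment for rule 1 (between a vowel and a following unstressed vowel) → [ɾ].
/e/ stays [e].
/t/ meets the environment for rule 1 (between a vowel and a following unstressed vowel) → [ɾ].
/e/ (between /t/ and /d/): no rule targets it → [e].
/d/ (between /e/ and /o/): rule 3 targets it, but not word-finally → unchanged [d].
/o/ stays [o].
/w/ stays [w].
/w/ (between /w/ and /e/): no rule targets it → [w].
/e/ (between /w/ and /b/): no rule targets it → [e].
/b/ meets the environment for rule 3 (word-finally) → [p].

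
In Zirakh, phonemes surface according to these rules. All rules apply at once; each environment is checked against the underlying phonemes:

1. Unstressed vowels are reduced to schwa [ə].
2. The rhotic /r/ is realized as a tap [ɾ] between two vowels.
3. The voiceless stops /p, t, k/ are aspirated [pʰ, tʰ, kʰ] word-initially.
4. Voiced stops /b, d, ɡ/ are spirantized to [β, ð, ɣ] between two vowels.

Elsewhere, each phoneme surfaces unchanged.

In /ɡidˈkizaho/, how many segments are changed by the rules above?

Segments that undergo a rule: /i/ → [ə] (rule 1); /a/ → [ə] (rule 1); /o/ → [ə] (rule 1).
All other segments surface unchanged.

3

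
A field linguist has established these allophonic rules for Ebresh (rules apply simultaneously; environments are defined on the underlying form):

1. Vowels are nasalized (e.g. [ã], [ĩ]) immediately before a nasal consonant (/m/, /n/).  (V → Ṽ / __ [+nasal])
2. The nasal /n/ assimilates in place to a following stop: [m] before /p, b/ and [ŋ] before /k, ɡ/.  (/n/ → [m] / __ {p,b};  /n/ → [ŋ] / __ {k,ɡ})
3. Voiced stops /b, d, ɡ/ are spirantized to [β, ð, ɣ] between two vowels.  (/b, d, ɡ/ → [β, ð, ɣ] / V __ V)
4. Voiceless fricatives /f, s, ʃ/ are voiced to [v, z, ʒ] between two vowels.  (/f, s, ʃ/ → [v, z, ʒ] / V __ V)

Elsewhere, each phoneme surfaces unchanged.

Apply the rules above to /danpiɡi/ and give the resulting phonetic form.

/d/ (word-initial) fails the environment for rule 3, so it stays [d].
/a/ (between /d/ and /n/) occurs before a nasal consonant → [ã] by rule 1.
/n/ (between /a/ and /p/) occurs before a labial or velar stop → [m] by rule 2.
/p/ (between /n/ and /i/): no rule targets it → [p].
/i/ (between /p/ and /ɡ/): rule 1 targets it, but not before a nasal consonant → unchanged [i].
/ɡ/ (between /i/ and /i/): between two vowels, so rule 3 applies → [ɣ].
/i/ (word-final): rule 1 targets it, but not before a nasal consonant → unchanged [i].

[dãmpiɣi]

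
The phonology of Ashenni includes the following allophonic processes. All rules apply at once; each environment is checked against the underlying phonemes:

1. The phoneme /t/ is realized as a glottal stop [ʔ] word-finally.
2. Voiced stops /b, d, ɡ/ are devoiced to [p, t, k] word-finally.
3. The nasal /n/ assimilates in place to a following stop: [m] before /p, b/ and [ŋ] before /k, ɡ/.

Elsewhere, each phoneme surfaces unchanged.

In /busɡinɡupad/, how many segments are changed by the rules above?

Segments that undergo a rule: /n/ → [ŋ] (rule 3); /d/ → [t] (rule 2).
All other segments surface unchanged.

2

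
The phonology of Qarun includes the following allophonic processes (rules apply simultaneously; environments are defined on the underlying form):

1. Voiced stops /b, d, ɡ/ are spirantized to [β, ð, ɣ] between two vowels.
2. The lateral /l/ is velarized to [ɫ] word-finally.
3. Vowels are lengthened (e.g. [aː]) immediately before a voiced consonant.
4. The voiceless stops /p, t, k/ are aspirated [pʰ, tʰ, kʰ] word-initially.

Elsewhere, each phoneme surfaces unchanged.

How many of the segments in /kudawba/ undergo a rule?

4

Segments that undergo a rule: /k/ → [kʰ] (rule 4); /u/ → [uː] (rule 3); /d/ → [ð] (rule 1); /a/ → [aː] (rule 3).
All other segments surface unchanged.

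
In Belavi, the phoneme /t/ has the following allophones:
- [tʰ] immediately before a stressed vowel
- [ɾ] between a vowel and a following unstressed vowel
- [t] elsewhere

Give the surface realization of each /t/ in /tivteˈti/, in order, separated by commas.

[t], [t], [tʰ]

Occurrence 1 (position 1): no conditioning environment matches → elsewhere allophone [t].
Occurrence 2 (position 4): no conditioning environment matches → elsewhere allophone [t].
Occurrence 3 (position 6): immediately before a stressed vowel → [tʰ].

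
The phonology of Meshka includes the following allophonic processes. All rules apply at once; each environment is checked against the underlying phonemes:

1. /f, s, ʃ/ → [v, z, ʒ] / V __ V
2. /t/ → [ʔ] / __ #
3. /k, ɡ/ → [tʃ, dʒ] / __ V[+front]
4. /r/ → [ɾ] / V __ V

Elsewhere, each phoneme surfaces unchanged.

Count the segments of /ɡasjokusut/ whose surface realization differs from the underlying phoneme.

Segments that undergo a rule: /s/ → [z] (rule 1); /t/ → [ʔ] (rule 2).
All other segments surface unchanged.

2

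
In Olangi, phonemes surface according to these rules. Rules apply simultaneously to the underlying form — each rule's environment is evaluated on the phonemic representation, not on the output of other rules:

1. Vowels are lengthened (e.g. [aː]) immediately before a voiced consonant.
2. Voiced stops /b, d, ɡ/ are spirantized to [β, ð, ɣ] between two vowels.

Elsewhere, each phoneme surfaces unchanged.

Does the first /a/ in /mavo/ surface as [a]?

No

/a/ (between /m/ and /v/) occurs before a voiced consonant → [aː] by rule 1.
The actual realization is [aː], not [a].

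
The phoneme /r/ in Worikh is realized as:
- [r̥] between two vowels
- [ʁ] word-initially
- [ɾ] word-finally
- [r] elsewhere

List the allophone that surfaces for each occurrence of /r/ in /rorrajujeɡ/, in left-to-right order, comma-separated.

Occurrence 1 (position 1): word-initially → [ʁ].
Occurrence 2 (position 3): no conditioning environment matches → elsewhere allophone [r].
Occurrence 3 (position 4): no conditioning environment matches → elsewhere allophone [r].

[ʁ], [r], [r]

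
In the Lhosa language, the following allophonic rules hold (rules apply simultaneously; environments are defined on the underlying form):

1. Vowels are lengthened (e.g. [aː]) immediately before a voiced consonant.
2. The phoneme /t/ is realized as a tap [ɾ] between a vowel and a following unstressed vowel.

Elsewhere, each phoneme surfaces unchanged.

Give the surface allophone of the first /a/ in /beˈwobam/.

[aː]

/a/ (between /b/ and /m/): before a voiced consonant, so rule 1 applies → [aː].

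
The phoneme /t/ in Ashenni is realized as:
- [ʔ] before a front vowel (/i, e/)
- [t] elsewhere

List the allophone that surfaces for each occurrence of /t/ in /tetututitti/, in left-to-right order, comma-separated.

[ʔ], [t], [t], [ʔ], [t], [ʔ]

Occurrence 1 (position 1): before a front vowel (/i, e/) → [ʔ].
Occurrence 2 (position 3): no conditioning environment matches → elsewhere allophone [t].
Occurrence 3 (position 5): no conditioning environment matches → elsewhere allophone [t].
Occurrence 4 (position 7): before a front vowel (/i, e/) → [ʔ].
Occurrence 5 (position 9): no conditioning environment matches → elsewhere allophone [t].
Occurrence 6 (position 10): before a front vowel (/i, e/) → [ʔ].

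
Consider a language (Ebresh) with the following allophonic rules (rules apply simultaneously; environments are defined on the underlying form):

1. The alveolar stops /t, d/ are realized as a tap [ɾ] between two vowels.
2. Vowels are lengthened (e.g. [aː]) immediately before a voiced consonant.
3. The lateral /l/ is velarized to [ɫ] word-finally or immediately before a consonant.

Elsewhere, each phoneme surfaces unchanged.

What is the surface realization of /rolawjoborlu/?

[roːlaːwjoːboːrlu]

/o/ (between /r/ and /l/) occurs before a voiced consonant → [oː] by rule 2.
/l/ — between /o/ and /a/; rule 3 does not apply here → [l].
/a/ meets the environment for rule 2 (before a voiced consonant) → [aː].
Rule 2 applies to /o/ (between /j/ and /b/: before a voiced consonant) → [oː].
/o/ — between /b/ and /r/, before a voiced consonant — surfaces as [oː] (rule 2).
/l/ (between /r/ and /u/): rule 3 targets it, but not word-finally or immediately before a consonant → unchanged [l].
/u/ — word-final; rule 2 does not apply here → [u].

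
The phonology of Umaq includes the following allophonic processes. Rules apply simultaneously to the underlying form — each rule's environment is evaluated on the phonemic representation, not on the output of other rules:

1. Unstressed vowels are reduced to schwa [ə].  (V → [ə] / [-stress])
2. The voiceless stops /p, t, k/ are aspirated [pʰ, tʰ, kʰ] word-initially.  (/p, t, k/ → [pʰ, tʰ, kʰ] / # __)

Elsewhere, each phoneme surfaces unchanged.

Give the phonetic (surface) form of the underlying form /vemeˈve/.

/v/ stays [v].
Rule 1 applies to /e/ (between /v/ and /m/: in an unstressed syllable) → [ə].
/m/ stays [m].
/e/ (between /m/ and /v/): in an unstressed syllable, so rule 1 applies → [ə].
/v/ — not in any rule's target class → [v].
/e/ (word-final) is in the target of rule 1 but the environment (in an unstressed syllable) is not met → [e].

[vəməˈve]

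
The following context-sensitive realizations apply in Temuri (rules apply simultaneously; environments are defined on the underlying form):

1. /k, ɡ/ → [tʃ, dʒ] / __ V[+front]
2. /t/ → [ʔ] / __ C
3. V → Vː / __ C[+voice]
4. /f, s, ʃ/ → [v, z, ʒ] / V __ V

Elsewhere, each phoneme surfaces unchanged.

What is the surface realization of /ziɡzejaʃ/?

[ziːɡzeːjaʃ]

/z/ (word-initial) is unaffected → [z].
/i/ meets the environment for rule 3 (before a voiced consonant) → [iː].
/ɡ/ (between /i/ and /z/) is in the target of rule 1 but the environment (before a front vowel) is not met → [ɡ].
/z/ (between /ɡ/ and /e/) is unaffected → [z].
/e/ meets the environment for rule 3 (before a voiced consonant) → [eː].
/j/ stays [j].
/a/ (between /j/ and /ʃ/) is in the target of rule 3 but the environment (before a voiced consonant) is not met → [a].
/ʃ/ — word-final; rule 4 does not apply here → [ʃ].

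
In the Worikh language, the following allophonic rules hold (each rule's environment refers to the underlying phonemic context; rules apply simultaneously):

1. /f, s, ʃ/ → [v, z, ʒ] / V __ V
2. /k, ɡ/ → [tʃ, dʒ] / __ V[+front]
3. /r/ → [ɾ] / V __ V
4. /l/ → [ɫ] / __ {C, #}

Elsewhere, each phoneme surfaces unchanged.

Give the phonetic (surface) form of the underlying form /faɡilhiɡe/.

/f/ (word-initial): rule 1 targets it, but not between two vowels → unchanged [f].
/a/ — not in any rule's target class → [a].
Rule 2 applies to /ɡ/ (between /a/ and /i/: before a front vowel) → [dʒ].
/i/ stays [i].
/l/ (between /i/ and /h/): word-finally or immediately before a consonant, so rule 4 applies → [ɫ].
/h/ stays [h].
/i/ — not in any rule's target class → [i].
Rule 2 applies to /ɡ/ (between /i/ and /e/: before a front vowel) → [dʒ].
/e/ (word-final) is unaffected → [e].

[fadʒiɫhidʒe]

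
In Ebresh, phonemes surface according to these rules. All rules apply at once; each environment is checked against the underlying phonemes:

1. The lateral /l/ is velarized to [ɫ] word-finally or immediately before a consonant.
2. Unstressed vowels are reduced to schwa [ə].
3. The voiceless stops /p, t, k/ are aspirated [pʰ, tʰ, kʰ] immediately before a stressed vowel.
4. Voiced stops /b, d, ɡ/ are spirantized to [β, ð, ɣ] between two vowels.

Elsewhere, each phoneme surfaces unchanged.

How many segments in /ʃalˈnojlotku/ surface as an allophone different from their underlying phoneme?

Segments that undergo a rule: /a/ → [ə] (rule 2); /l/ → [ɫ] (rule 1); /o/ → [ə] (rule 2); /u/ → [ə] (rule 2).
All other segments surface unchanged.

4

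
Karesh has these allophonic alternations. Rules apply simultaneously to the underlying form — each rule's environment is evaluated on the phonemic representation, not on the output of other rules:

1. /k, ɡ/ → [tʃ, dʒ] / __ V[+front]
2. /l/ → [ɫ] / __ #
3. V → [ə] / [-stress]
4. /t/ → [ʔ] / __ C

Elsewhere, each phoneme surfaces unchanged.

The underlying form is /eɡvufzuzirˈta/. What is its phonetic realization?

[əɡvəfzəzərˈta]

/e/ (word-initial): in an unstressed syllable, so rule 3 applies → [ə].
/ɡ/ (between /e/ and /v/) fails the environment for rule 1, so it stays [ɡ].
/v/ (between /ɡ/ and /u/) is unaffected → [v].
/u/ (between /v/ and /f/): in an unstressed syllable, so rule 3 applies → [ə].
/f/ — not in any rule's target class → [f].
/z/ (between /f/ and /u/): no rule targets it → [z].
/u/ (between /z/ and /z/): in an unstressed syllable, so rule 3 applies → [ə].
/z/ (between /u/ and /i/) is unaffected → [z].
/i/ (between /z/ and /r/) occurs in an unstressed syllable → [ə] by rule 3.
/r/ — not in any rule's target class → [r].
/t/ (between /r/ and /a/) is in the target of rule 4 but the environment (immediately before a consonant) is not met → [t].
/a/ (word-final): rule 3 targets it, but not in an unstressed syllable → unchanged [a].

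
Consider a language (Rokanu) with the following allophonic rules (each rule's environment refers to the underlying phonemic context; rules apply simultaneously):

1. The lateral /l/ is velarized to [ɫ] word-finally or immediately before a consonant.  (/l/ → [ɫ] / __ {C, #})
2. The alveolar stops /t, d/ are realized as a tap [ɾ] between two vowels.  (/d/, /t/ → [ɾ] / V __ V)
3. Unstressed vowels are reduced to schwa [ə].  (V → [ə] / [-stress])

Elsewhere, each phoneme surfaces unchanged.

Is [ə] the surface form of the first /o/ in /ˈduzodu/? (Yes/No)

Yes

/o/ — between /z/ and /d/, in an unstressed syllable — surfaces as [ə] (rule 3).
The actual realization is [ə], which matches [ə].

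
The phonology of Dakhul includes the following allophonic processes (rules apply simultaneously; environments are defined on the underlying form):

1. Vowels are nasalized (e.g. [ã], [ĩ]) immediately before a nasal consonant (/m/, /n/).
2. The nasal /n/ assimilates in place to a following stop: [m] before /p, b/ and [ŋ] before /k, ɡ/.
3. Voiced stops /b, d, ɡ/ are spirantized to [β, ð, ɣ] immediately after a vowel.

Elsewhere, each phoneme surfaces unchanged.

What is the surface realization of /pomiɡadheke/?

/p/ (word-initial) is unaffected → [p].
/o/ meets the environment for rule 1 (before a nasal consonant) → [õ].
/m/ — not in any rule's target class → [m].
/i/ — between /m/ and /ɡ/; rule 1 does not apply here → [i].
Rule 3 applies to /ɡ/ (between /i/ and /a/: immediately after a vowel) → [ɣ].
/a/ — between /ɡ/ and /d/; rule 1 does not apply here → [a].
/d/ (between /a/ and /h/): immediately after a vowel, so rule 3 applies → [ð].
/h/ stays [h].
/e/ — between /h/ and /k/; rule 1 does not apply here → [e].
/k/ stays [k].
/e/ — word-final; rule 1 does not apply here → [e].

[põmiɣaðheke]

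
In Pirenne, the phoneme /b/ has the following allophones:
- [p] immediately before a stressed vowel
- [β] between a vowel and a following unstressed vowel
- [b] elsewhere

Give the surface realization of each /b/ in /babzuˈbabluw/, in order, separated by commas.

[b], [b], [p], [b]

Occurrence 1 (position 1): no conditioning environment matches → elsewhere allophone [b].
Occurrence 2 (position 3): no conditioning environment matches → elsewhere allophone [b].
Occurrence 3 (position 6): immediately before a stressed vowel → [p].
Occurrence 4 (position 8): no conditioning environment matches → elsewhere allophone [b].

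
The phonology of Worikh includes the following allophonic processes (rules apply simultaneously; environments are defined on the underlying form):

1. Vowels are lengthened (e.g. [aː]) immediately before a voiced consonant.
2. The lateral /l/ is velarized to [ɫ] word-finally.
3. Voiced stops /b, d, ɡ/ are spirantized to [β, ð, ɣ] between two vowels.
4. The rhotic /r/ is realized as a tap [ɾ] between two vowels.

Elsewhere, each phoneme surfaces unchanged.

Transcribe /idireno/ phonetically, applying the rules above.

/i/ (word-initial) occurs before a voiced consonant → [iː] by rule 1.
/d/ (between /i/ and /i/): between two vowels, so rule 3 applies → [ð].
/i/ — between /d/ and /r/, before a voiced consonant — surfaces as [iː] (rule 1).
/r/ meets the environment for rule 4 (between two vowels) → [ɾ].
/e/ (between /r/ and /n/) occurs before a voiced consonant → [eː] by rule 1.
/n/ (between /e/ and /o/) is unaffected → [n].
/o/ (word-final) fails the environment for rule 1, so it stays [o].

[iːðiːɾeːno]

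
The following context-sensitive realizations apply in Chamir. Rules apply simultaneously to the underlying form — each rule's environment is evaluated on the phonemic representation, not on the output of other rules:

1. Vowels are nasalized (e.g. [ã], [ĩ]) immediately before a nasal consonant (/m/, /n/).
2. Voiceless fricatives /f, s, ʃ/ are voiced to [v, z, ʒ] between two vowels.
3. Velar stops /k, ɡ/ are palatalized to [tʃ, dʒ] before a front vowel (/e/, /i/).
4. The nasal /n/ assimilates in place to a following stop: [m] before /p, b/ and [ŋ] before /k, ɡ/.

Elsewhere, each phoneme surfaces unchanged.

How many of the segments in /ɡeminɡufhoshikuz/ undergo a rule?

Segments that undergo a rule: /ɡ/ → [dʒ] (rule 3); /e/ → [ẽ] (rule 1); /i/ → [ĩ] (rule 1); /n/ → [ŋ] (rule 4).
All other segments surface unchanged.

4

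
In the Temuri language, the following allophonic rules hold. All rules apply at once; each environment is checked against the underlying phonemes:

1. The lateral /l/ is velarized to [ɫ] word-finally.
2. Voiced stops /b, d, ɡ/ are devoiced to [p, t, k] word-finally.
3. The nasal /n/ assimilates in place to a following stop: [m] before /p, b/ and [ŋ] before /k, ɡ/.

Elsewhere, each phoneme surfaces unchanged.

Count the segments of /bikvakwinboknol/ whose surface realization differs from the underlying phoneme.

2

Segments that undergo a rule: /n/ → [m] (rule 3); /l/ → [ɫ] (rule 1).
All other segments surface unchanged.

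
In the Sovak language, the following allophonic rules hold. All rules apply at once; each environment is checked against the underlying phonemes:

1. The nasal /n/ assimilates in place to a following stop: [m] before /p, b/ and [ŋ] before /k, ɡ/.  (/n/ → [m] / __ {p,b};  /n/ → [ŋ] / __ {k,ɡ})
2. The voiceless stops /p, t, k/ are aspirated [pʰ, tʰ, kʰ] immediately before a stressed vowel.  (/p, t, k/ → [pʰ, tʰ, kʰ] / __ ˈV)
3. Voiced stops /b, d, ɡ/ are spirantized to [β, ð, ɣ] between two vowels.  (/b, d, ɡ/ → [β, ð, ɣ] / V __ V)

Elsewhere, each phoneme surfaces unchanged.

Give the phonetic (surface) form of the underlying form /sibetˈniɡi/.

[siβetˈniɣi]

/s/ — not in any rule's target class → [s].
/i/ (between /s/ and /b/): no rule targets it → [i].
Rule 3 applies to /b/ (between /i/ and /e/: between two vowels) → [β].
/e/ — not in any rule's target class → [e].
/t/ (between /e/ and /n/) is in the target of rule 2 but the environment (immediately before a stressed vowel) is not met → [t].
/n/ — between /t/ and /i/; rule 1 does not apply here → [n].
/i/ (between /n/ and /ɡ/) is unaffected → [i].
/ɡ/ — between /i/ and /i/, between two vowels — surfaces as [ɣ] (rule 3).
/i/ (word-final) is unaffected → [i].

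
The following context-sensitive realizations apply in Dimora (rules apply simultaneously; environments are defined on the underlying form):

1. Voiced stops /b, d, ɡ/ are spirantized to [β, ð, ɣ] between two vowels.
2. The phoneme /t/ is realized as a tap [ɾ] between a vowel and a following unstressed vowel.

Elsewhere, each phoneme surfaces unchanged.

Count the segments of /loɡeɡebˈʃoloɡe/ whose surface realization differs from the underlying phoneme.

Segments that undergo a rule: /ɡ/ → [ɣ] (rule 1); /ɡ/ → [ɣ] (rule 1); /ɡ/ → [ɣ] (rule 1).
All other segments surface unchanged.

3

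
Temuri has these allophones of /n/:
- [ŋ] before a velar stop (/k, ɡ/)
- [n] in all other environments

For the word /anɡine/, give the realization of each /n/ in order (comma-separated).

[ŋ], [n]

Occurrence 1 (position 2): before a velar stop → [ŋ].
Occurrence 2 (position 5): no conditioning environment matches → elsewhere allophone [n].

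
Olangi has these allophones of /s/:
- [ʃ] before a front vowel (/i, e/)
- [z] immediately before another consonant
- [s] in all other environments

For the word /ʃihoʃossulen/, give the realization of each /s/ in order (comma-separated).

[z], [s]

Occurrence 1 (position 7): immediately before another consonant → [z].
Occurrence 2 (position 8): no conditioning environment matches → elsewhere allophone [s].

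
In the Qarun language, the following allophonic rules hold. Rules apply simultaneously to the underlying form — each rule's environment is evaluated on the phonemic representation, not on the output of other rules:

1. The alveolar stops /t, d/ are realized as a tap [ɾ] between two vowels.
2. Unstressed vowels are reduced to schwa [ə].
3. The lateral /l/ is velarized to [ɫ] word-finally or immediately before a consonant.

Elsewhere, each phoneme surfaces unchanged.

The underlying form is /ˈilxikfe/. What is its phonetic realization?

/i/ (word-initial) fails the environment for rule 2, so it stays [i].
/l/ (between /i/ and /x/): word-finally or immediately before a consonant, so rule 3 applies → [ɫ].
/x/ stays [x].
/i/ (between /x/ and /k/) occurs in an unstressed syllable → [ə] by rule 2.
/k/ (between /i/ and /f/): no rule targets it → [k].
/f/ (between /k/ and /e/) is unaffected → [f].
Rule 2 applies to /e/ (word-final: in an unstressed syllable) → [ə].

[ˈiɫxəkfə]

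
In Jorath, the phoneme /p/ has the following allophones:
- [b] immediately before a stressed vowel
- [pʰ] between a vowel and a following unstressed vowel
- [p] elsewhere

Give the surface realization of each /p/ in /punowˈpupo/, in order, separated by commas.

[p], [b], [pʰ]

Occurrence 1 (position 1): no conditioning environment matches → elsewhere allophone [p].
Occurrence 2 (position 6): immediately before a stressed vowel → [b].
Occurrence 3 (position 8): between a vowel and a following unstressed vowel → [pʰ].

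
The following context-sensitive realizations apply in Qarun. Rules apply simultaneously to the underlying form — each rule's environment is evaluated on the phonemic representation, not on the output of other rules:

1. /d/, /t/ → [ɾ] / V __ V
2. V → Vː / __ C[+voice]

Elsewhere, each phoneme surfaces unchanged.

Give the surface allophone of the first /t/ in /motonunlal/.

/t/ (between /o/ and /o/) occurs between two vowels → [ɾ] by rule 1.

[ɾ]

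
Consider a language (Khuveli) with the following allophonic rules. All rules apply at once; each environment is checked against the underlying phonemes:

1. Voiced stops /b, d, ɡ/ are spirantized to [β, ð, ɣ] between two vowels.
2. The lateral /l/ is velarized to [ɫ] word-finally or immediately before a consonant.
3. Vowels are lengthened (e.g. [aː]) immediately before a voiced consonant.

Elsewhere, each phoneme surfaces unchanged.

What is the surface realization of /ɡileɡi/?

[ɡiːleːɣi]

/ɡ/ (word-initial) is in the target of rule 1 but the environment (between two vowels) is not met → [ɡ].
/i/ — between /ɡ/ and /l/, before a voiced consonant — surfaces as [iː] (rule 3).
/l/ — between /i/ and /e/; rule 2 does not apply here → [l].
/e/ meets the environment for rule 3 (before a voiced consonant) → [eː].
/ɡ/ — between /e/ and /i/, between two vowels — surfaces as [ɣ] (rule 1).
/i/ (word-final) fails the environment for rule 3, so it stays [i].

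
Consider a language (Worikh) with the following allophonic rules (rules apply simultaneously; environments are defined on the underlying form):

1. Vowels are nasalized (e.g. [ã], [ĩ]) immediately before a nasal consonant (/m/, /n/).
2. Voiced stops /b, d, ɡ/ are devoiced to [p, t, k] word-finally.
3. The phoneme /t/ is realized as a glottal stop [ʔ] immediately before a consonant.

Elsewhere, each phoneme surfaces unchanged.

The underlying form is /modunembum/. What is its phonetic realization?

[modũnẽmbũm]

/m/ stays [m].
/o/ (between /m/ and /d/) is in the target of rule 1 but the environment (before a nasal consonant) is not met → [o].
/d/ (between /o/ and /u/) fails the environment for rule 2, so it stays [d].
/u/ (between /d/ and /n/) occurs before a nasal consonant → [ũ] by rule 1.
/n/ (between /u/ and /e/) is unaffected → [n].
/e/ (between /n/ and /m/): before a nasal consonant, so rule 1 applies → [ẽ].
/m/ (between /e/ and /b/): no rule targets it → [m].
/b/ — between /m/ and /u/; rule 2 does not apply here → [b].
/u/ (between /b/ and /m/) occurs before a nasal consonant → [ũ] by rule 1.
/m/ (word-final) is unaffected → [m].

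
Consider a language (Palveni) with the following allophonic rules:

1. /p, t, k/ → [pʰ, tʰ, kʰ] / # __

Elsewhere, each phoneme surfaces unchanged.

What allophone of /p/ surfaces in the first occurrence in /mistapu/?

/p/ — between /a/ and /u/; rule 1 does not apply here → [p].

[p]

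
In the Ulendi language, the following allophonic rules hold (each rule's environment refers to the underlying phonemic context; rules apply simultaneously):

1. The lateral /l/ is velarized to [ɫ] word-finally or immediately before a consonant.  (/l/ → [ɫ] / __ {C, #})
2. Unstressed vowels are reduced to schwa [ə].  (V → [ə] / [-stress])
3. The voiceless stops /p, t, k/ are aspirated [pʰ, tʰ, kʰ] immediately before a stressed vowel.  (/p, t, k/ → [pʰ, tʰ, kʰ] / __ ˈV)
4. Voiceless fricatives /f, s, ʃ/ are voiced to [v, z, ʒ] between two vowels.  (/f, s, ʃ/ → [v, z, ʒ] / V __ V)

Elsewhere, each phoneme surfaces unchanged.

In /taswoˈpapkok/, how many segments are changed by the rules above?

4

Segments that undergo a rule: /a/ → [ə] (rule 2); /o/ → [ə] (rule 2); /p/ → [pʰ] (rule 3); /o/ → [ə] (rule 2).
All other segments surface unchanged.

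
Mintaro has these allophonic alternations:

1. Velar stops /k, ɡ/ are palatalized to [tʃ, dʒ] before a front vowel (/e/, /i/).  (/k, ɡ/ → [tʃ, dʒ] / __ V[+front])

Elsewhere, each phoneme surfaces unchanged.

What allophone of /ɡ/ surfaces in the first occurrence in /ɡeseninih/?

Rule 1 applies to /ɡ/ (word-initial: before a front vowel) → [dʒ].

[dʒ]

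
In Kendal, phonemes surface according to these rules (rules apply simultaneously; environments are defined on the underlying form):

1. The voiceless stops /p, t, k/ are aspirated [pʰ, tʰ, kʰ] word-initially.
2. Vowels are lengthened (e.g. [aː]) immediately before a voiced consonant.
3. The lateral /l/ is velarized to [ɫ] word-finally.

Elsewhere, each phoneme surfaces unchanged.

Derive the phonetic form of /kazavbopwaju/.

[kʰaːzaːvbopwaːju]

/k/ (word-initial) occurs word-initially → [kʰ] by rule 1.
/a/ — between /k/ and /z/, before a voiced consonant — surfaces as [aː] (rule 2).
/z/ (between /a/ and /a/) is unaffected → [z].
/a/ (between /z/ and /v/): before a voiced consonant, so rule 2 applies → [aː].
/v/ stays [v].
/b/ (between /v/ and /o/): no rule targets it → [b].
/o/ (between /b/ and /p/) fails the environment for rule 2, so it stays [o].
/p/ — between /o/ and /w/; rule 1 does not apply here → [p].
/w/ (between /p/ and /a/): no rule targets it → [w].
/a/ (between /w/ and /j/) occurs before a voiced consonant → [aː] by rule 2.
/j/ stays [j].
/u/ — word-final; rule 2 does not apply here → [u].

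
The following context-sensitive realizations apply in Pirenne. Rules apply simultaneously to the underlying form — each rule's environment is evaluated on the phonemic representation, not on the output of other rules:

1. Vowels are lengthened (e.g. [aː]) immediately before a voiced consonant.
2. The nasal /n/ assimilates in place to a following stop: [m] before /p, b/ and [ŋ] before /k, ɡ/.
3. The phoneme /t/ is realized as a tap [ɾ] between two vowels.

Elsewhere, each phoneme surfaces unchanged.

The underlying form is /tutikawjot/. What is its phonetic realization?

/t/ — word-initial; rule 3 does not apply here → [t].
/u/ (between /t/ and /t/) fails the environment for rule 1, so it stays [u].
/t/ meets the environment for rule 3 (between two vowels) → [ɾ].
/i/ (between /t/ and /k/) is in the target of rule 1 but the environment (before a voiced consonant) is not met → [i].
/k/ (between /i/ and /a/): no rule targets it → [k].
/a/ (between /k/ and /w/): before a voiced consonant, so rule 1 applies → [aː].
/w/ (between /a/ and /j/) is unaffected → [w].
/j/ — not in any rule's target class → [j].
/o/ — between /j/ and /t/; rule 1 does not apply here → [o].
/t/ (word-final) fails the environment for rule 3, so it stays [t].

[tuɾikaːwjot]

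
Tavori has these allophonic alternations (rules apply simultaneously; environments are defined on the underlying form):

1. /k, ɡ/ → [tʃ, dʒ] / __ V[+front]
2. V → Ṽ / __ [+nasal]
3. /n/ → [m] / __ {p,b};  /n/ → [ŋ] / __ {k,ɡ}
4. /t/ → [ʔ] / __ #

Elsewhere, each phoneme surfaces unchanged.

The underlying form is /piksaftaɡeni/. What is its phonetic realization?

[piksaftadʒẽni]

/i/ (between /p/ and /k/) is in the target of rule 2 but the environment (before a nasal consonant) is not met → [i].
/k/ (between /i/ and /s/) is in the target of rule 1 but the environment (before a front vowel) is not met → [k].
/a/ (between /s/ and /f/): rule 2 targets it, but not before a nasal consonant → unchanged [a].
/t/ (between /f/ and /a/) fails the environment for rule 4, so it stays [t].
/a/ (between /t/ and /ɡ/) fails the environment for rule 2, so it stays [a].
/ɡ/ meets the environment for rule 1 (before a front vowel) → [dʒ].
/e/ — between /ɡ/ and /n/, before a nasal consonant — surfaces as [ẽ] (rule 2).
/n/ — between /e/ and /i/; rule 3 does not apply here → [n].
/i/ — word-final; rule 2 does not apply here → [i].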